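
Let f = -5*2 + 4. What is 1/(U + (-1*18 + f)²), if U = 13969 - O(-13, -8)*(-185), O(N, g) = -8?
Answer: 1/13065 ≈ 7.6540e-5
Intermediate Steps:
f = -6 (f = -10 + 4 = -6)
U = 12489 (U = 13969 - (-8)*(-185) = 13969 - 1*1480 = 13969 - 1480 = 12489)
1/(U + (-1*18 + f)²) = 1/(12489 + (-1*18 - 6)²) = 1/(12489 + (-18 - 6)²) = 1/(12489 + (-24)²) = 1/(12489 + 576) = 1/13065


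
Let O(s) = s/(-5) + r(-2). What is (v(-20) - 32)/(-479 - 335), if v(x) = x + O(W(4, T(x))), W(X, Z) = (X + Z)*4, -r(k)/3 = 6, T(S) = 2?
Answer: 17/185 ≈ 0.091892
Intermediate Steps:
r(k) = -18 (r(k) = -3*6 = -18)
W(X, Z) = 4*X + 4*Z
O(s) = -18 - s/5 (O(s) = s/(-5) - 18 = s*(-1/5) - 18 = -s/5 - 18 = -18 - s/5)
v(x) = -114/5 + x (v(x) = x + (-18 - (4*4 + 4*2)/5) = x + (-18 - (16 + 8)/5) = x + (-18 - 1/5*24) = x + (-18 - 24/5) = x - 114/5 = -114/5 + x)
(v(-20) - 32)/(-479 - 335) = ((-114/5 - 20) - 32)/(-479 - 335) = (-214/5 - 32)/(-814) = -374/5*(-1/814) = 17/185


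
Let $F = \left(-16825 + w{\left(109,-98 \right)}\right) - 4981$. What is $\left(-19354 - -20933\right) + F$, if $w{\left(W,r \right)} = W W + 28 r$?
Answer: $-11090$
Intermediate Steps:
$w{\left(W,r \right)} = W^{2} + 28 r$
$F = -12669$ ($F = \left(-16825 + \left(109^{2} + 28 \left(-98\right)\right)\right) - 4981 = \left(-16825 + \left(11881 - 2744\right)\right) - 4981 = \left(-16825 + 9137\right) - 4981 = -7688 - 4981 = -12669$)
$\left(-19354 - -20933\right) + F = \left(-19354 - -20933\right) - 12669 = \left(-19354 + 20933\right) - 12669 = 1579 - 12669 = -11090$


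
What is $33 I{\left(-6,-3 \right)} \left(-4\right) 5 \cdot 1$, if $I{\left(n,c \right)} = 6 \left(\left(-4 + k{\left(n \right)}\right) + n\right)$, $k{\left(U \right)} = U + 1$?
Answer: $59400$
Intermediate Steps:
$k{\left(U \right)} = 1 + U$
$I{\left(n,c \right)} = -18 + 12 n$ ($I{\left(n,c \right)} = 6 \left(\left(-4 + \left(1 + n\right)\right) + n\right) = 6 \left(\left(-3 + n\right) + n\right) = 6 \left(-3 + 2 n\right) = -18 + 12 n$)
$33 I{\left(-6,-3 \right)} \left(-4\right) 5 \cdot 1 = 33 \left(-18 + 12 \left(-6\right)\right) \left(-4\right) 5 \cdot 1 = 33 \left(-18 - 72\right) \left(\left(-20\right) 1\right) = 33 \left(-90\right) \left(-20\right) = \left(-2970\right) \left(-20\right) = 59400$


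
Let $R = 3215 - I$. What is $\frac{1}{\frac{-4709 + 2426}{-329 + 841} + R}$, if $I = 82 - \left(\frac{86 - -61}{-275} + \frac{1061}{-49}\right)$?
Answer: $\frac{6899200}{21431353439} \approx 0.00032192$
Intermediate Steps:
$I = \frac{1403928}{13475}$ ($I = 82 - \left(\left(86 + 61\right) \left(- \frac{1}{275}\right) + 1061 \left(- \frac{1}{49}\right)\right) = 82 - \left(147 \left(- \frac{1}{275}\right) - \frac{1061}{49}\right) = 82 - \left(- \frac{147}{275} - \frac{1061}{49}\right) = 82 - - \frac{298978}{13475} = 82 + \frac{298978}{13475} = \frac{1403928}{13475} \approx 104.19$)
$R = \frac{41918197}{13475}$ ($R = 3215 - \frac{1403928}{13475} = \frac{41918197}{13475} \approx 3110.8$)
$\frac{1}{\frac{-4709 + 2426}{-329 + 841} + R} = \frac{1}{\frac{-4709 + 2426}{-329 + 841} + \frac{41918197}{13475}} = \frac{1}{- \frac{2283}{512} + \frac{41918197}{13475}} = \frac{1}{\frac{21431353439}{6899200}} = \frac{6899200}{21431353439}$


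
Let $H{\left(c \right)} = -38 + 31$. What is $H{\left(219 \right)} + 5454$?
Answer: $5447$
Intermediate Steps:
$H{\left(c \right)} = -7$
$H{\left(219 \right)} + 5454 = -7 + 5454 = 5447$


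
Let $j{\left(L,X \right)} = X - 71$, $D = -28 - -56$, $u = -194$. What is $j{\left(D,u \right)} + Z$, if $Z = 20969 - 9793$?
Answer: $10911$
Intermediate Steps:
$D = 28$ ($D = -28 + 56 = 28$)
$j{\left(L,X \right)} = -71 + X$
$Z = 11176$
$j{\left(D,u \right)} + Z = \left(-71 - 194\right) + 11176 = -265 + 11176 = 10911$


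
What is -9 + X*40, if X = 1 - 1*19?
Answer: -729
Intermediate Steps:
X = -18 (X = 1 - 19 = -18)
-9 + X*40 = -9 - 18*40 = -9 - 720 = -729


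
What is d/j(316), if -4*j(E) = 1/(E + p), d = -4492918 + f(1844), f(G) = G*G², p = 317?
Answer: -15864819918312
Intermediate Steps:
f(G) = G³
d = 6265726666 (d = -4492918 + 1844³ = -4492918 + 6270219584 = 6265726666)
j(E) = -1/(4*(317 + E)) (j(E) = -1/(4*(E + 317)) = -1/(4*(317 + E)))
d/j(316) = 6265726666/((-1/(1268 + 4*316))) = 6265726666/((-1/(1268 + 1264))) = 6265726666/((-1/2532)) = 6265726666/((-1*1/2532)) = 6265726666/(-1/2532) = 6265726666*(-2532) = -15864819918312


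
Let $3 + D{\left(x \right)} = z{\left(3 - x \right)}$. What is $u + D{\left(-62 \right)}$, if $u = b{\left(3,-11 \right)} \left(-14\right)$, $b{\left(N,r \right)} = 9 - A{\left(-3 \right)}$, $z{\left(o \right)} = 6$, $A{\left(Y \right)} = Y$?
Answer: $-165$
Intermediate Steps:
$D{\left(x \right)} = 3$ ($D{\left(x \right)} = -3 + 6 = 3$)
$b{\left(N,r \right)} = 12$ ($b{\left(N,r \right)} = 9 - -3 = 9 + 3 = 12$)
$u = -168$ ($u = 12 \left(-14\right) = -168$)
$u + D{\left(-62 \right)} = -168 + 3 = -165$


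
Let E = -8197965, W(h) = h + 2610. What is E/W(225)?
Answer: -182177/63 ≈ -2891.7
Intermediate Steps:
W(h) = 2610 + h
E/W(225) = -8197965/(2610 + 225) = -8197965/2835 = -8197965*1/2835 = -182177/63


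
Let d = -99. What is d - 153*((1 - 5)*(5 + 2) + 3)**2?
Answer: -95724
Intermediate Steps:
d - 153*((1 - 5)*(5 + 2) + 3)**2 = -99 - 153*((1 - 5)*(5 + 2) + 3)**2 = -99 - 153*(-4*7 + 3)**2 = -99 - 153*(-28 + 3)**2 = -99 - 153*(-25)**2 = -99 - 153*625 = -99 - 95625 = -95724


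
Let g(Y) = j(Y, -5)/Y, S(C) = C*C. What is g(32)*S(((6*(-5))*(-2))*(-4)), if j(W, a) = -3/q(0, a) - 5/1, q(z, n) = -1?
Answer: -3600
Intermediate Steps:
S(C) = C²
j(W, a) = -2 (j(W, a) = -3/(-1) - 5/1 = -3*(-1) - 5*1 = 3 - 5 = -2)
g(Y) = -2/Y
g(32)*S(((6*(-5))*(-2))*(-4)) = (-2/32)*(((6*(-5))*(-2))*(-4))² = (-2*1/32)*(-30*(-2)*(-4))² = -(60*(-4))²/16 = -1/16*(-240)² = -1/16*57600 = -3600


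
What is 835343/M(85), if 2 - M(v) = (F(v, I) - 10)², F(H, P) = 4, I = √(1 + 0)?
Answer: -835343/34 ≈ -24569.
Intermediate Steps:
I = 1 (I = √1 = 1)
M(v) = -34 (M(v) = 2 - (4 - 10)² = 2 - 1*(-6)² = 2 - 1*36 = 2 - 36 = -34)
835343/M(85) = 835343/(-34) = 835343*(-1/34) = -835343/34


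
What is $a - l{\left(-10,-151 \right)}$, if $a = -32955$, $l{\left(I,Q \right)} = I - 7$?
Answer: $-32938$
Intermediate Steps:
$l{\left(I,Q \right)} = -7 + I$ ($l{\left(I,Q \right)} = I - 7 = -7 + I$)
$a - l{\left(-10,-151 \right)} = -32955 - \left(-7 - 10\right) = -32955 - -17 = -32955 + 17 = -32938$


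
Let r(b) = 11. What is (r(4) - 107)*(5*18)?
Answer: -8640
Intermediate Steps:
(r(4) - 107)*(5*18) = (11 - 107)*(5*18) = -96*90 = -8640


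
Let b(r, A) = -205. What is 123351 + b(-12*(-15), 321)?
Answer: 123146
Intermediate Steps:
123351 + b(-12*(-15), 321) = 123351 - 205 = 123146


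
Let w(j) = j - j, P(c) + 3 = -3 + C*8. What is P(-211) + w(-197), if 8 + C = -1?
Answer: -78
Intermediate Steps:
C = -9 (C = -8 - 1 = -9)
P(c) = -78 (P(c) = -3 + (-3 - 9*8) = -3 + (-3 - 72) = -3 - 75 = -78)
w(j) = 0
P(-211) + w(-197) = -78 + 0 = -78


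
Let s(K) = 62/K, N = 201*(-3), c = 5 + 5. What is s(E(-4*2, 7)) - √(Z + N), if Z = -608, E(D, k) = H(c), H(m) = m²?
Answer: 31/50 - I*√1211 ≈ 0.62 - 34.799*I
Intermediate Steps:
c = 10
N = -603
E(D, k) = 100 (E(D, k) = 10² = 100)
s(E(-4*2, 7)) - √(Z + N) = 62/100 - √(-608 - 603) = 62*(1/100) - √(-1211) = 31/50 - I*√1211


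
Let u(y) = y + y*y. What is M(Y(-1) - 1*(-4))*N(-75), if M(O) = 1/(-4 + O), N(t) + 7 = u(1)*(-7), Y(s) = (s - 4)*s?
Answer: -21/5 ≈ -4.2000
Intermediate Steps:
Y(s) = s*(-4 + s) (Y(s) = (-4 + s)*s = s*(-4 + s))
u(y) = y + y²
N(t) = -21 (N(t) = -7 + (1*(1 + 1))*(-7) = -7 + (1*2)*(-7) = -7 + 2*(-7) = -7 - 14 = -21)
M(Y(-1) - 1*(-4))*N(-75) = -21/(-4 + (-(-4 - 1) - 1*(-4))) = -21/(-4 + (-1*(-5) + 4)) = -21/(-4 + (5 + 4)) = -21/(-4 + 9) = -21/5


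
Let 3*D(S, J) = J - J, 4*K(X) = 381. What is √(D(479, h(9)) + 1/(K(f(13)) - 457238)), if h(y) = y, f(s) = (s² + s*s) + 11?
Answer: 2*I*√1828571/1828571 ≈ 0.001479*I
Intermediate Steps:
f(s) = 11 + 2*s² (f(s) = (s² + s²) + 11 = 2*s² + 11 = 11 + 2*s²)
K(X) = 381/4 (K(X) = (¼)*381 = 381/4)
D(S, J) = 0 (D(S, J) = (J - J)/3 = (⅓)*0 = 0)
√(D(479, h(9)) + 1/(K(f(13)) - 457238)) = √(0 + 1/(381/4 - 457238)) = √(0 + 1/(-1828571/4)) = √(0 - 4/1828571) = √(-4/1828571) = 2*I*√1828571/1828571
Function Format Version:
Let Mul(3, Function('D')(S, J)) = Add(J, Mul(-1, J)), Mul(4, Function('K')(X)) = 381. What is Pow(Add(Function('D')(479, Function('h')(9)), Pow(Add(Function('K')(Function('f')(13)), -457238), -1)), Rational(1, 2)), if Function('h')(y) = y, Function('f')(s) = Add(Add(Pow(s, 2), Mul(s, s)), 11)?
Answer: Mul(Rational(2, 1828571), I, Pow(1828571, Rational(1, 2))) ≈ Mul(0.0014790, I)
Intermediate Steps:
Function('f')(s) = Add(11, Mul(2, Pow(s, 2))) (Function('f')(s) = Add(Add(Pow(s, 2), Pow(s, 2)), 11) = Add(Mul(2, Pow(s, 2)), 11) = Add(11, Mul(2, Pow(s, 2))))
Function('K')(X) = Rational(381, 4) (Function('K')(X) = Mul(Rational(1, 4), 381) = Rational(381, 4))
Function('D')(S, J) = 0 (Function('D')(S, J) = Mul(Rational(1, 3), Add(J, Mul(-1, J))) = Mul(Rational(1, 3), 0) = 0)
Pow(Add(Function('D')(479, Function('h')(9)), Pow(Add(Function('K')(Function('f')(13)), -457238), -1)), Rational(1, 2)) = Pow(Add(0, Pow(Add(Rational(381, 4), -457238), -1)), Rational(1, 2)) = Pow(Add(0, Pow(Rational(-1828571, 4), -1)), Rational(1, 2)) = Pow(Add(0, Rational(-4, 1828571)), Rational(1, 2)) = Pow(Rational(-4, 1828571), Rational(1, 2)) = Mul(Rational(2, 1828571), I, Pow(1828571, Rational(1, 2)))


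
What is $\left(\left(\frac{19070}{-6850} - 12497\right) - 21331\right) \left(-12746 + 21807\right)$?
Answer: $- \frac{209980402307}{685} \approx -3.0654 \cdot 10^{8}$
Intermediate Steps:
$\left(\left(\frac{19070}{-6850} - 12497\right) - 21331\right) \left(-12746 + 21807\right) = \left(\left(19070 \left(- \frac{1}{6850}\right) - 12497\right) - 21331\right) 9061 = \left(\left(- \frac{1907}{685} - 12497\right) - 21331\right) 9061 = \left(- \frac{8562352}{685} - 21331\right) 9061 = \left(- \frac{23174087}{685}\right) 9061 = - \frac{209980402307}{685}$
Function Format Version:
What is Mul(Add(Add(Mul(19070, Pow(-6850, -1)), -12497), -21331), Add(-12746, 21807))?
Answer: Rational(-209980402307, 685) ≈ -3.0654e+8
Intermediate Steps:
Mul(Add(Add(Mul(19070, Pow(-6850, -1)), -12497), -21331), Add(-12746, 21807)) = Mul(Add(Add(Mul(19070, Rational(-1, 6850)), -12497), -21331), 9061) = Mul(Add(Add(Rational(-1907, 685), -12497), -21331), 9061) = Mul(Add(Rational(-8562352, 685), -21331), 9061) = Mul(Rational(-23174087, 685), 9061) = Rational(-209980402307, 685)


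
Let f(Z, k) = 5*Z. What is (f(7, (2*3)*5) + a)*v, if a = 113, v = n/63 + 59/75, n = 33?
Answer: 101824/525 ≈ 193.95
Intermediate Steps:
v = 688/525 (v = 33/63 + 59/75 = 33*(1/63) + 59*(1/75) = 11/21 + 59/75 = 688/525 ≈ 1.3105)
(f(7, (2*3)*5) + a)*v = (5*7 + 113)*(688/525) = (35 + 113)*(688/525) = 148*(688/525) = 101824/525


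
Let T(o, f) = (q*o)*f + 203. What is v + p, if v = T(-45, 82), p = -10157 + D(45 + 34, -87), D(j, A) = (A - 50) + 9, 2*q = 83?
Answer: -163217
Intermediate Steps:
q = 83/2 (q = (1/2)*83 = 83/2 ≈ 41.500)
D(j, A) = -41 + A (D(j, A) = (-50 + A) + 9 = -41 + A)
p = -10285 (p = -10157 + (-41 - 87) = -10157 - 128 = -10285)
T(o, f) = 203 + 83*f*o/2 (T(o, f) = (83*o/2)*f + 203 = 83*f*o/2 + 203 = 203 + 83*f*o/2)
v = -152932 (v = 203 + (83/2)*82*(-45) = 203 - 153135 = -152932)
v + p = -152932 - 10285 = -163217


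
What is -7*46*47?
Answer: -15134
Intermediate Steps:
-7*46*47 = -322*47 = -15134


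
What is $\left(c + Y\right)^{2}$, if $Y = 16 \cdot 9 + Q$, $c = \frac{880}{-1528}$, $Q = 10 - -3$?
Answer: $\frac{892635129}{36481} \approx 24469.0$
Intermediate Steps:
$Q = 13$ ($Q = 10 + 3 = 13$)
$c = - \frac{110}{191}$ ($c = 880 \left(- \frac{1}{1528}\right) = - \frac{110}{191} \approx -0.57592$)
$Y = 157$ ($Y = 16 \cdot 9 + 13 = 144 + 13 = 157$)
$\left(c + Y\right)^{2} = \left(- \frac{110}{191} + 157\right)^{2} = \left(\frac{29877}{191}\right)^{2} = \frac{892635129}{36481}$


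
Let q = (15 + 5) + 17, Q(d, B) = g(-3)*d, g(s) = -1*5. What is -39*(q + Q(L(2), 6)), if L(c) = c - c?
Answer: -1443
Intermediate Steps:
g(s) = -5
L(c) = 0
Q(d, B) = -5*d
q = 37 (q = 20 + 17 = 37)
-39*(q + Q(L(2), 6)) = -39*(37 - 5*0) = -39*(37 + 0) = -39*37 = -1443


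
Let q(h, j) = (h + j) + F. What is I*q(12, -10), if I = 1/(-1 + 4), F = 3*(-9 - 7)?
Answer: -46/3 ≈ -15.333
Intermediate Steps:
F = -48 (F = 3*(-16) = -48)
q(h, j) = -48 + h + j (q(h, j) = (h + j) - 48 = -48 + h + j)
I = ⅓ (I = 1/3 = ⅓ ≈ 0.33333)
I*q(12, -10) = (-48 + 12 - 10)/3 = (⅓)*(-46) = -46/3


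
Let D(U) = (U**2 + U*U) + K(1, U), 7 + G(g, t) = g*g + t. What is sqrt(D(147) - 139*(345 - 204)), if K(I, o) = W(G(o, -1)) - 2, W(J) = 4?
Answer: sqrt(23621) ≈ 153.69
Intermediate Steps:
G(g, t) = -7 + t + g**2 (G(g, t) = -7 + (g*g + t) = -7 + (g**2 + t) = -7 + (t + g**2) = -7 + t + g**2)
K(I, o) = 2 (K(I, o) = 4 - 2 = 2)
D(U) = 2 + 2*U**2 (D(U) = (U**2 + U*U) + 2 = (U**2 + U**2) + 2 = 2*U**2 + 2 = 2 + 2*U**2)
sqrt(D(147) - 139*(345 - 204)) = sqrt((2 + 2*147**2) - 139*(345 - 204)) = sqrt((2 + 2*21609) - 139*141) = sqrt((2 + 43218) - 19599) = sqrt(43220 - 19599) = sqrt(23621)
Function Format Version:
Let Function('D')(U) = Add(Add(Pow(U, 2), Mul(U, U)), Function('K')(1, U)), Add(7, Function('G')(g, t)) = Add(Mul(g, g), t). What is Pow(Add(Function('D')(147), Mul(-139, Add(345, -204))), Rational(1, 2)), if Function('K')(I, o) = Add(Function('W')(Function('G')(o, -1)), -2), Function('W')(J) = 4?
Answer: Pow(23621, Rational(1, 2)) ≈ 153.69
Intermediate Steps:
Function('G')(g, t) = Add(-7, t, Pow(g, 2)) (Function('G')(g, t) = Add(-7, Add(Mul(g, g), t)) = Add(-7, Add(Pow(g, 2), t)) = Add(-7, Add(t, Pow(g, 2))) = Add(-7, t, Pow(g, 2)))
Function('K')(I, o) = 2 (Function('K')(I, o) = Add(4, -2) = 2)
Function('D')(U) = Add(2, Mul(2, Pow(U, 2))) (Function('D')(U) = Add(Add(Pow(U, 2), Mul(U, U)), 2) = Add(Add(Pow(U, 2), Pow(U, 2)), 2) = Add(Mul(2, Pow(U, 2)), 2) = Add(2, Mul(2, Pow(U, 2))))
Pow(Add(Function('D')(147), Mul(-139, Add(345, -204))), Rational(1, 2)) = Pow(Add(Add(2, Mul(2, Pow(147, 2))), Mul(-139, Add(345, -204))), Rational(1, 2)) = Pow(Add(Add(2, Mul(2, 21609)), Mul(-139, 141)), Rational(1, 2)) = Pow(Add(Add(2, 43218), -19599), Rational(1, 2)) = Pow(Add(43220, -19599), Rational(1, 2)) = Pow(23621, Rational(1, 2))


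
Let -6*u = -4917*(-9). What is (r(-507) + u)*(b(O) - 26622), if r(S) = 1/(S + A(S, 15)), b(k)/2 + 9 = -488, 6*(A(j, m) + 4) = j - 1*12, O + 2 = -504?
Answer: 243399815792/1195 ≈ 2.0368e+8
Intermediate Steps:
O = -506 (O = -2 - 504 = -506)
A(j, m) = -6 + j/6 (A(j, m) = -4 + (j - 1*12)/6 = -4 + (j - 12)/6 = -4 + (-12 + j)/6 = -4 + (-2 + j/6) = -6 + j/6)
b(k) = -994 (b(k) = -18 + 2*(-488) = -18 - 976 = -994)
u = -14751/2 (u = -(-1639)*(-9)/2 = -1/6*44253 = -14751/2 ≈ -7375.5)
r(S) = 1/(-6 + 7*S/6) (r(S) = 1/(S + (-6 + S/6)) = 1/(-6 + 7*S/6))
(r(-507) + u)*(b(O) - 26622) = (6/(-36 + 7*(-507)) - 14751/2)*(-994 - 26622) = (6/(-36 - 3549) - 14751/2)*(-27616) = (6/(-3585) - 14751/2)*(-27616) = (6*(-1/3585) - 14751/2)*(-27616) = (-2/1195 - 14751/2)*(-27616) = -17627449/2390*(-27616) = 243399815792/1195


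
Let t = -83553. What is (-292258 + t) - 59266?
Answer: -435077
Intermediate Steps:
(-292258 + t) - 59266 = (-292258 - 83553) - 59266 = -375811 - 59266 = -435077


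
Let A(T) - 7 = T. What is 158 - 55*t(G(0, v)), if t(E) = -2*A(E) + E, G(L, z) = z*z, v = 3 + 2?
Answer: 2303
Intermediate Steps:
v = 5
G(L, z) = z**2
A(T) = 7 + T
t(E) = -14 - E (t(E) = -2*(7 + E) + E = (-14 - 2*E) + E = -14 - E)
158 - 55*t(G(0, v)) = 158 - 55*(-14 - 1*5**2) = 158 - 55*(-14 - 1*25) = 158 - 55*(-14 - 25) = 158 - 55*(-39) = 158 + 2145 = 2303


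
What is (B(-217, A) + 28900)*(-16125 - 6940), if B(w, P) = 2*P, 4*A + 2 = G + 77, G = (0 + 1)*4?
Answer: -1334979135/2 ≈ -6.6749e+8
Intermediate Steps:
G = 4 (G = 1*4 = 4)
A = 79/4 (A = -1/2 + (4 + 77)/4 = -1/2 + (1/4)*81 = -1/2 + 81/4 = 79/4 ≈ 19.750)
(B(-217, A) + 28900)*(-16125 - 6940) = (2*(79/4) + 28900)*(-16125 - 6940) = (79/2 + 28900)*(-23065) = (57879/2)*(-23065) = -1334979135/2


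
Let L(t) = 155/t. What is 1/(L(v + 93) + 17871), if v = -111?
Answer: 18/321523 ≈ 5.5984e-5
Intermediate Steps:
1/(L(v + 93) + 17871) = 1/(155/(-111 + 93) + 17871) = 1/(155/(-18) + 17871) = 1/(155*(-1/18) + 17871) = 1/(-155/18 + 17871) = 1/(321523/18) = 18/321523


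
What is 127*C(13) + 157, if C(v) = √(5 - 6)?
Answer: 157 + 127*I ≈ 157.0 + 127.0*I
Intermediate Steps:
C(v) = I (C(v) = √(-1) = I)
127*C(13) + 157 = 127*I + 157 = 157 + 127*I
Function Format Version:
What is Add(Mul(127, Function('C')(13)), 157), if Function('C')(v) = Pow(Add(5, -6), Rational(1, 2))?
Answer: Add(157, Mul(127, I)) ≈ Add(157.00, Mul(127.00, I))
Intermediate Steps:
Function('C')(v) = I (Function('C')(v) = Pow(-1, Rational(1, 2)) = I)
Add(Mul(127, Function('C')(13)), 157) = Add(Mul(127, I), 157) = Add(157, Mul(127, I))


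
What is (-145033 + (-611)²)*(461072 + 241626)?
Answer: 160417521024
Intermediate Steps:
(-145033 + (-611)²)*(461072 + 241626) = (-145033 + 373321)*702698 = 228288*702698 = 160417521024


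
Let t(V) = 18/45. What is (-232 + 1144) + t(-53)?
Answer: 4562/5 ≈ 912.40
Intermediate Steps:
t(V) = 2/5 (t(V) = 18*(1/45) = 2/5)
(-232 + 1144) + t(-53) = (-232 + 1144) + 2/5 = 912 + 2/5 = 4562/5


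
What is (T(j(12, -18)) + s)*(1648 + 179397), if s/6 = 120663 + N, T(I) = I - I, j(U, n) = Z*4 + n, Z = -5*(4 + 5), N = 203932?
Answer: 352597810650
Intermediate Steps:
Z = -45 (Z = -5*9 = -45)
j(U, n) = -180 + n (j(U, n) = -45*4 + n = -180 + n)
T(I) = 0
s = 1947570 (s = 6*(120663 + 203932) = 6*324595 = 1947570)
(T(j(12, -18)) + s)*(1648 + 179397) = (0 + 1947570)*(1648 + 179397) = 1947570*181045 = 352597810650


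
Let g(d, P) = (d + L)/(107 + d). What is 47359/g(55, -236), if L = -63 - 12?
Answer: -3836079/10 ≈ -3.8361e+5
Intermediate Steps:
L = -75
g(d, P) = (-75 + d)/(107 + d) (g(d, P) = (d - 75)/(107 + d) = (-75 + d)/(107 + d))
47359/g(55, -236) = 47359/(((-75 + 55)/(107 + 55))) = 47359/((-20/162)) = 47359/(((1/162)*(-20))) = 47359/(-10/81) = 47359*(-81/10) = -3836079/10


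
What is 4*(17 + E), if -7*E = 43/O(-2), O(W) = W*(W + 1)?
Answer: 390/7 ≈ 55.714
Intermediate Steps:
O(W) = W*(1 + W)
E = -43/14 (E = -43/(7*((-2*(1 - 2)))) = -43/(7*((-2*(-1)))) = -43/(7*2) = -⅐*43/2 = -43/14 ≈ -3.0714)
4*(17 + E) = 4*(17 - 43/14) = 4*(195/14) = 390/7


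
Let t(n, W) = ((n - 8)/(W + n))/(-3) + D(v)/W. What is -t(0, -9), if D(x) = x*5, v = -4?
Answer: -52/27 ≈ -1.9259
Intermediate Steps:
D(x) = 5*x
t(n, W) = -20/W - (-8 + n)/(3*(W + n)) (t(n, W) = ((n - 8)/(W + n))/(-3) + (5*(-4))/W = ((-8 + n)/(W + n))*(-1/3) - 20/W = -(-8 + n)/(3*(W + n)) - 20/W = -20/W - (-8 + n)/(3*(W + n)))
-t(0, -9) = -(-60*0 - 52*(-9) - 1*(-9)*0)/(3*(-9)*(-9 + 0)) = -(-1)*(0 + 468 + 0)/(3*9*(-9)) = -(-1)*(-1)*468/(3*9*9) = -1*52/27 = -52/27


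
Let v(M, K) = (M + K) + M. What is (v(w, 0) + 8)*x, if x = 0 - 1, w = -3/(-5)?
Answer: -46/5 ≈ -9.2000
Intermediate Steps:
w = ⅗ (w = -3*(-⅕) = ⅗ ≈ 0.60000)
v(M, K) = K + 2*M (v(M, K) = (K + M) + M = K + 2*M)
x = -1
(v(w, 0) + 8)*x = ((0 + 2*(⅗)) + 8)*(-1) = ((0 + 6/5) + 8)*(-1) = (6/5 + 8)*(-1) = (46/5)*(-1) = -46/5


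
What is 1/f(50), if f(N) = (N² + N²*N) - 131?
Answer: 1/127369 ≈ 7.8512e-6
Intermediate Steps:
f(N) = -131 + N² + N³ (f(N) = (N² + N³) - 131 = -131 + N² + N³)
1/f(50) = 1/(-131 + 50² + 50³) = 1/(-131 + 2500 + 125000) = 1/127369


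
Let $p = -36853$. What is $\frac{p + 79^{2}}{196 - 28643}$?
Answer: $\frac{30612}{28447} \approx 1.0761$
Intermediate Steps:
$\frac{p + 79^{2}}{196 - 28643} = \frac{-36853 + 79^{2}}{196 - 28643} = \frac{-36853 + 6241}{196 - 28643} = - \frac{30612}{-28447} = \left(-30612\right) \left(- \frac{1}{28447}\right) = \frac{30612}{28447}$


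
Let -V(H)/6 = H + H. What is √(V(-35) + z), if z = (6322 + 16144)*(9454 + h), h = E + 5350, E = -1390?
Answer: 4*√18834959 ≈ 17360.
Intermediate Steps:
V(H) = -12*H (V(H) = -6*(H + H) = -12*H)
h = 3960 (h = -1390 + 5350 = 3960)
z = 301358924 (z = (6322 + 16144)*(9454 + 3960) = 22466*13414 = 301358924)
√(V(-35) + z) = √(-12*(-35) + 301358924) = √(420 + 301358924) = √301359344 = 4*√18834959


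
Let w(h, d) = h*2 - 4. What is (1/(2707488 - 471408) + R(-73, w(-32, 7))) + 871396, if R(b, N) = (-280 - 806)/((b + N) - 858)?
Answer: 216285009432911/248204880 ≈ 8.7140e+5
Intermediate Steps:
w(h, d) = -4 + 2*h (w(h, d) = 2*h - 4 = -4 + 2*h)
R(b, N) = -1086/(-858 + N + b) (R(b, N) = -1086/((N + b) - 858) = -1086/(-858 + N + b))
(1/(2707488 - 471408) + R(-73, w(-32, 7))) + 871396 = (1/(2707488 - 471408) - 1086/(-858 + (-4 + 2*(-32)) - 73)) + 871396 = (1/2236080 - 1086/(-858 + (-4 - 64) - 73)) + 871396 = (1/2236080 - 1086/(-858 - 68 - 73)) + 871396 = (1/2236080 - 1086/(-999)) + 871396 = (1/2236080 - 1086*(-1/999)) + 871396 = (1/2236080 + 362/333) + 871396 = 269820431/248204880 + 871396 = 216285009432911/248204880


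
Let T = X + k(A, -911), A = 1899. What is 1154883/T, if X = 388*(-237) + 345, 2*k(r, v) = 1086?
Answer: -384961/30356 ≈ -12.682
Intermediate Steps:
k(r, v) = 543 (k(r, v) = (½)*1086 = 543)
X = -91611 (X = -91956 + 345 = -91611)
T = -91068 (T = -91611 + 543 = -91068)
1154883/T = 1154883/(-91068) = 1154883*(-1/91068) = -384961/30356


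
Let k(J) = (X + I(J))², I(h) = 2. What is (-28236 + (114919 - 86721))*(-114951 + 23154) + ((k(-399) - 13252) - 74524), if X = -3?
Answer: 3400511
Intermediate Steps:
k(J) = 1 (k(J) = (-3 + 2)² = (-1)² = 1)
(-28236 + (114919 - 86721))*(-114951 + 23154) + ((k(-399) - 13252) - 74524) = (-28236 + (114919 - 86721))*(-114951 + 23154) + ((1 - 13252) - 74524) = (-28236 + 28198)*(-91797) + (-13251 - 74524) = -38*(-91797) - 87775 = 3488286 - 87775 = 3400511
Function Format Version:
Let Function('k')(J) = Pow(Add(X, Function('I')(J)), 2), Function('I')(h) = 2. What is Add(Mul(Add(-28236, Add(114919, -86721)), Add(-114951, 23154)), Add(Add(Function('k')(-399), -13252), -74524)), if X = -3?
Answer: 3400511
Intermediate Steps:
Function('k')(J) = 1 (Function('k')(J) = Pow(Add(-3, 2), 2) = Pow(-1, 2) = 1)
Add(Mul(Add(-28236, Add(114919, -86721)), Add(-114951, 23154)), Add(Add(Function('k')(-399), -13252), -74524)) = Add(Mul(Add(-28236, Add(114919, -86721)), Add(-114951, 23154)), Add(Add(1, -13252), -74524)) = Add(Mul(Add(-28236, 28198), -91797), Add(-13251, -74524)) = Add(Mul(-38, -91797), -87775) = Add(3488286, -87775) = 3400511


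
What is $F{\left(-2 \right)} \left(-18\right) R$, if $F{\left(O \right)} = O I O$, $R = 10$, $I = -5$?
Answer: $3600$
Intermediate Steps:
$F{\left(O \right)} = - 5 O^{2}$ ($F{\left(O \right)} = O \left(-5\right) O = - 5 O O = - 5 O^{2}$)
$F{\left(-2 \right)} \left(-18\right) R = - 5 \left(-2\right)^{2} \left(-18\right) 10 = \left(-5\right) 4 \left(-18\right) 10 = \left(-20\right) \left(-18\right) 10 = 360 \cdot 10 = 3600$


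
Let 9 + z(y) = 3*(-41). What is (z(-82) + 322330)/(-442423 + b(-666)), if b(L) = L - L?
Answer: -322198/442423 ≈ -0.72826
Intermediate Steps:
b(L) = 0
z(y) = -132 (z(y) = -9 + 3*(-41) = -9 - 123 = -132)
(z(-82) + 322330)/(-442423 + b(-666)) = (-132 + 322330)/(-442423 + 0) = 322198/(-442423) = 322198*(-1/442423) = -322198/442423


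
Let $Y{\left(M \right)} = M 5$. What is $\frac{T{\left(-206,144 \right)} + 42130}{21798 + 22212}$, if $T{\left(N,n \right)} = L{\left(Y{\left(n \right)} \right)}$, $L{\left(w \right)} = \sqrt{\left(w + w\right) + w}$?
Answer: $\frac{4213}{4401} + \frac{2 \sqrt{15}}{7335} \approx 0.95834$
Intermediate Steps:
$Y{\left(M \right)} = 5 M$
$L{\left(w \right)} = \sqrt{3} \sqrt{w}$ ($L{\left(w \right)} = \sqrt{2 w + w} = \sqrt{3 w} = \sqrt{3} \sqrt{w}$)
$T{\left(N,n \right)} = \sqrt{15} \sqrt{n}$ ($T{\left(N,n \right)} = \sqrt{3} \sqrt{5 n} = \sqrt{3} \sqrt{5} \sqrt{n} = \sqrt{15} \sqrt{n}$)
$\frac{T{\left(-206,144 \right)} + 42130}{21798 + 22212} = \frac{\sqrt{15} \sqrt{144} + 42130}{21798 + 22212} = \frac{\sqrt{15} \cdot 12 + 42130}{44010} = \left(12 \sqrt{15} + 42130\right) \frac{1}{44010} = \left(42130 + 12 \sqrt{15}\right) \frac{1}{44010} = \frac{4213}{4401} + \frac{2 \sqrt{15}}{7335}$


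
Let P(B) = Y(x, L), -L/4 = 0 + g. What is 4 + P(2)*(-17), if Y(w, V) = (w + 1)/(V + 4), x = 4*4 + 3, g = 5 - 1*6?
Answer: -77/2 ≈ -38.500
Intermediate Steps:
g = -1 (g = 5 - 6 = -1)
L = 4 (L = -4*(0 - 1) = -4*(-1) = 4)
x = 19 (x = 16 + 3 = 19)
Y(w, V) = (1 + w)/(4 + V)
P(B) = 5/2 (P(B) = (1 + 19)/(4 + 4) = 20/8 = (1/8)*20 = 5/2)
4 + P(2)*(-17) = 4 + (5/2)*(-17) = 4 - 85/2 = -77/2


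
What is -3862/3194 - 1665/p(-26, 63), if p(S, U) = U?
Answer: -308962/11179 ≈ -27.638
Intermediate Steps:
-3862/3194 - 1665/p(-26, 63) = -3862/3194 - 1665/63 = -3862*1/3194 - 1665*1/63 = -1931/1597 - 185/7 = -308962/11179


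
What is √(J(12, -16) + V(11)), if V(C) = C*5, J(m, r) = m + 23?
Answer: 3*√10 ≈ 9.4868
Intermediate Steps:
J(m, r) = 23 + m
V(C) = 5*C
√(J(12, -16) + V(11)) = √((23 + 12) + 5*11) = √(35 + 55) = √90 = 3*√10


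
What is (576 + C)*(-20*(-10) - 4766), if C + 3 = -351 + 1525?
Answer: -7976802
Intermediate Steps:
C = 1171 (C = -3 + (-351 + 1525) = -3 + 1174 = 1171)
(576 + C)*(-20*(-10) - 4766) = (576 + 1171)*(-20*(-10) - 4766) = 1747*(200 - 4766) = 1747*(-4566) = -7976802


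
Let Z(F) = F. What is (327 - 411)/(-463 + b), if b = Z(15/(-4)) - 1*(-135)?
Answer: 336/1327 ≈ 0.25320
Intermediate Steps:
b = 525/4 (b = 15/(-4) - 1*(-135) = 15*(-¼) + 135 = -15/4 + 135 = 525/4 ≈ 131.25)
(327 - 411)/(-463 + b) = (327 - 411)/(-463 + 525/4) = -84/(-1327/4) = -84*(-4/1327) = 336/1327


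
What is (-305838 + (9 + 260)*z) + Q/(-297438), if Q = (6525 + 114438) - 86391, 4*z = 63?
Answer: -59805138113/198292 ≈ -3.0160e+5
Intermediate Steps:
z = 63/4 (z = (¼)*63 = 63/4 ≈ 15.750)
Q = 34572 (Q = 120963 - 86391 = 34572)
(-305838 + (9 + 260)*z) + Q/(-297438) = (-305838 + (9 + 260)*(63/4)) + 34572/(-297438) = (-305838 + 269*(63/4)) + 34572*(-1/297438) = (-305838 + 16947/4) - 5762/49573 = -1206405/4 - 5762/49573 = -59805138113/198292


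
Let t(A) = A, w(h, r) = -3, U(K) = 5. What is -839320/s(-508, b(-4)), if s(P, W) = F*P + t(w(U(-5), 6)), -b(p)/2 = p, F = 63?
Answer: 839320/32007 ≈ 26.223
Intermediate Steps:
b(p) = -2*p
s(P, W) = -3 + 63*P (s(P, W) = 63*P - 3 = -3 + 63*P)
-839320/s(-508, b(-4)) = -839320/(-3 + 63*(-508)) = -839320/(-3 - 32004) = -839320/(-32007) = -839320*(-1/32007) = 839320/32007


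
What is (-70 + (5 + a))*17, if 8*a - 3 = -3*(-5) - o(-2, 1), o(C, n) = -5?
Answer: -8449/8 ≈ -1056.1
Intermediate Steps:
a = 23/8 (a = 3/8 + (-3*(-5) - 1*(-5))/8 = 3/8 + (15 + 5)/8 = 3/8 + (⅛)*20 = 3/8 + 5/2 = 23/8 ≈ 2.8750)
(-70 + (5 + a))*17 = (-70 + (5 + 23/8))*17 = (-70 + 63/8)*17 = -497/8*17 = -8449/8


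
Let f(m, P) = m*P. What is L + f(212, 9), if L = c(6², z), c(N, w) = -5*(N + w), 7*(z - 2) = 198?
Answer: 11036/7 ≈ 1576.6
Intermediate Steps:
z = 212/7 (z = 2 + (⅐)*198 = 2 + 198/7 = 212/7 ≈ 30.286)
f(m, P) = P*m
c(N, w) = -5*N - 5*w
L = -2320/7 (L = -5*6² - 5*212/7 = -5*36 - 1060/7 = -180 - 1060/7 = -2320/7 ≈ -331.43)
L + f(212, 9) = -2320/7 + 9*212 = -2320/7 + 1908 = 11036/7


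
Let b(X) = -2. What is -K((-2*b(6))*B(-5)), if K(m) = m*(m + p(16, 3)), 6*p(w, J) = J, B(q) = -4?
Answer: -248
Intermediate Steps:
p(w, J) = J/6
K(m) = m*(½ + m) (K(m) = m*(m + (⅙)*3) = m*(m + ½) = m*(½ + m))
-K((-2*b(6))*B(-5)) = --2*(-2)*(-4)*(½ - 2*(-2)*(-4)) = -4*(-4)*(½ + 4*(-4)) = -(-16)*(½ - 16) = -(-16)*(-31)/2 = -1*248 = -248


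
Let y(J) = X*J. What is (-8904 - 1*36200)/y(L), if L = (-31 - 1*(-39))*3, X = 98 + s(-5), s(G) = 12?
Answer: -2819/165 ≈ -17.085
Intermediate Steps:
X = 110 (X = 98 + 12 = 110)
L = 24 (L = (-31 + 39)*3 = 8*3 = 24)
y(J) = 110*J
(-8904 - 1*36200)/y(L) = (-8904 - 1*36200)/((110*24)) = (-8904 - 36200)/2640 = -45104*1/2640 = -2819/165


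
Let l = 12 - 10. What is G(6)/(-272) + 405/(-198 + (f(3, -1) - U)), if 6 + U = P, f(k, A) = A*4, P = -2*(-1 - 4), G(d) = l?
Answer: -27643/14008 ≈ -1.9734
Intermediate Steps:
l = 2
G(d) = 2
P = 10 (P = -2*(-5) = 10)
f(k, A) = 4*A
U = 4 (U = -6 + 10 = 4)
G(6)/(-272) + 405/(-198 + (f(3, -1) - U)) = 2/(-272) + 405/(-198 + (4*(-1) - 1*4)) = 2*(-1/272) + 405/(-198 + (-4 - 4)) = -1/136 + 405/(-198 - 8) = -1/136 + 405/(-206) = -1/136 + 405*(-1/206) = -1/136 - 405/206 = -27643/14008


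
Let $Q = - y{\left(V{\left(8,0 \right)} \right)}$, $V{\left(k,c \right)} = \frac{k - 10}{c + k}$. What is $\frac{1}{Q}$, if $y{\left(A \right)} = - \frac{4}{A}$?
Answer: $- \frac{1}{16} \approx -0.0625$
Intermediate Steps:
$V{\left(k,c \right)} = \frac{-10 + k}{c + k}$
$Q = -16$ ($Q = - \frac{-4}{\frac{1}{0 + 8} \left(-10 + 8\right)} = - \frac{-4}{\frac{1}{8} \left(-2\right)} = - \frac{-4}{- \frac{1}{4}} = - \left(-4\right) \left(-4\right) = \left(-1\right) 16 = -16$)
$\frac{1}{Q} = \frac{1}{-16} = - \frac{1}{16}$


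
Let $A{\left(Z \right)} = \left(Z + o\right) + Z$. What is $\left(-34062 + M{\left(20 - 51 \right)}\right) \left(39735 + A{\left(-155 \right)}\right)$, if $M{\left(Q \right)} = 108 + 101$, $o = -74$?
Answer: $-1332149403$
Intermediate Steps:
$M{\left(Q \right)} = 209$
$A{\left(Z \right)} = -74 + 2 Z$ ($A{\left(Z \right)} = \left(Z - 74\right) + Z = \left(-74 + Z\right) + Z = -74 + 2 Z$)
$\left(-34062 + M{\left(20 - 51 \right)}\right) \left(39735 + A{\left(-155 \right)}\right) = \left(-34062 + 209\right) \left(39735 + \left(-74 + 2 \left(-155\right)\right)\right) = - 33853 \left(39735 - 384\right) = \left(-33853\right) 39351 = -1332149403$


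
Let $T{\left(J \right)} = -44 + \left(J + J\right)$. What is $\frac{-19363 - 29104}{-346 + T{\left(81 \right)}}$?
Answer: $\frac{48467}{228} \approx 212.57$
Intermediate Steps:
$T{\left(J \right)} = -44 + 2 J$
$\frac{-19363 - 29104}{-346 + T{\left(81 \right)}} = \frac{-19363 - 29104}{-346 + \left(-44 + 2 \cdot 81\right)} = - \frac{48467}{-346 + \left(-44 + 162\right)} = - \frac{48467}{-346 + 118} = - \frac{48467}{-228} = \left(-48467\right) \left(- \frac{1}{228}\right) = \frac{48467}{228}$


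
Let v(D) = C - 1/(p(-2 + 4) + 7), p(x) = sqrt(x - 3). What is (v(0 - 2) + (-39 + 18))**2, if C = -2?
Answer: 334662/625 - 1157*I/1250 ≈ 535.46 - 0.9256*I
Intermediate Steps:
p(x) = sqrt(-3 + x)
v(D) = -2 - (7 - I)/50 (v(D) = -2 - 1/(sqrt(-3 + (-2 + 4)) + 7) = -2 - 1/(sqrt(-3 + 2) + 7) = -2 - 1/(sqrt(-1) + 7) = -2 - 1/(I + 7) = -2 - 1/(7 + I) = -2 - (7 - I)/50)
(v(0 - 2) + (-39 + 18))**2 = ((-107/50 + I/50) + (-39 + 18))**2 = ((-107/50 + I/50) - 21)**2 = (-1157/50 + I/50)**2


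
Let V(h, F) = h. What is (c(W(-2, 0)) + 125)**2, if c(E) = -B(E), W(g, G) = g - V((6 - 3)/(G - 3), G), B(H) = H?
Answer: 15876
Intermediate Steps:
W(g, G) = g - 3/(-3 + G) (W(g, G) = g - (6 - 3)/(G - 3) = g - 3/(-3 + G))
c(E) = -E
(c(W(-2, 0)) + 125)**2 = (-(-3 - 2*(-3 + 0))/(-3 + 0) + 125)**2 = (-(-3 - 2*(-3))/(-3) + 125)**2 = (-(-1)*(-3 + 6)/3 + 125)**2 = (-(-1)*3/3 + 125)**2 = (-1*(-1) + 125)**2 = (1 + 125)**2 = 126**2 = 15876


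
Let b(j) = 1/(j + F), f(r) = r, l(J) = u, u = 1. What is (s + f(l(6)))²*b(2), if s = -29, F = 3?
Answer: 784/5 ≈ 156.80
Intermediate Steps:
l(J) = 1
b(j) = 1/(3 + j) (b(j) = 1/(j + 3) = 1/(3 + j))
(s + f(l(6)))²*b(2) = (-29 + 1)²/(3 + 2) = (-28)²/5 = 784*(⅕) = 784/5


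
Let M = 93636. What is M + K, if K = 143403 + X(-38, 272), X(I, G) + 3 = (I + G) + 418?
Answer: 237688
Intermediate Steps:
X(I, G) = 415 + G + I (X(I, G) = -3 + ((I + G) + 418) = -3 + ((G + I) + 418) = -3 + (418 + G + I) = 415 + G + I)
K = 144052 (K = 143403 + (415 + 272 - 38) = 143403 + 649 = 144052)
M + K = 93636 + 144052 = 237688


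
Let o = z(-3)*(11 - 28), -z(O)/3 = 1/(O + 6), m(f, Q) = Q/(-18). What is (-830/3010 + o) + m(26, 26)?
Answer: 41393/2709 ≈ 15.280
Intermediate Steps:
m(f, Q) = -Q/18 (m(f, Q) = Q*(-1/18) = -Q/18)
z(O) = -3/(6 + O) (z(O) = -3/(O + 6) = -3/(6 + O))
o = 17 (o = (-3/(6 - 3))*(11 - 28) = -3/3*(-17) = -3*⅓*(-17) = -1*(-17) = 17)
(-830/3010 + o) + m(26, 26) = (-830/3010 + 17) - 1/18*26 = (-830*1/3010 + 17) - 13/9 = (-83/301 + 17) - 13/9 = 5034/301 - 13/9 = 41393/2709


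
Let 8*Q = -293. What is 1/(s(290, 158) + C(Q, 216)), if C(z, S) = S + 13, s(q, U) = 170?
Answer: 1/399 ≈ 0.0025063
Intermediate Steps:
Q = -293/8 (Q = (⅛)*(-293) = -293/8 ≈ -36.625)
C(z, S) = 13 + S
1/(s(290, 158) + C(Q, 216)) = 1/(170 + (13 + 216)) = 1/(170 + 229) = 1/399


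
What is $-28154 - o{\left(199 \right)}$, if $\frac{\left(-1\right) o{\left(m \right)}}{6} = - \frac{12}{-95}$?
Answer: $- \frac{2674558}{95} \approx -28153.0$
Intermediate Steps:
$o{\left(m \right)} = - \frac{72}{95}$ ($o{\left(m \right)} = - 6 \left(- \frac{12}{-95}\right) = - 6 \left(\left(-12\right) \left(- \frac{1}{95}\right)\right) = \left(-6\right) \frac{12}{95} = - \frac{72}{95}$)
$-28154 - o{\left(199 \right)} = -28154 - - \frac{72}{95} = -28154 + \frac{72}{95} = - \frac{2674558}{95}$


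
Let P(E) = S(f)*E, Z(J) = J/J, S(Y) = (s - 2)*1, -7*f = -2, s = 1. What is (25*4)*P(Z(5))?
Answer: -100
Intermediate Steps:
f = 2/7 (f = -⅐*(-2) = 2/7 ≈ 0.28571)
S(Y) = -1 (S(Y) = (1 - 2)*1 = -1*1 = -1)
Z(J) = 1
P(E) = -E
(25*4)*P(Z(5)) = (25*4)*(-1*1) = 100*(-1) = -100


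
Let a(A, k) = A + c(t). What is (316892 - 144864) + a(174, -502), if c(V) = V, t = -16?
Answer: 172186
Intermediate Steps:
a(A, k) = -16 + A (a(A, k) = A - 16 = -16 + A)
(316892 - 144864) + a(174, -502) = (316892 - 144864) + (-16 + 174) = 172028 + 158 = 172186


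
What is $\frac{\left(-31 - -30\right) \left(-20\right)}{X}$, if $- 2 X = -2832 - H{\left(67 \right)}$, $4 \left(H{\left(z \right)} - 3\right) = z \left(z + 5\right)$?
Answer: $\frac{40}{4041} \approx 0.0098985$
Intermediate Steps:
$H{\left(z \right)} = 3 + \frac{z \left(5 + z\right)}{4}$ ($H{\left(z \right)} = 3 + \frac{z \left(z + 5\right)}{4} = 3 + \frac{z \left(5 + z\right)}{4}$)
$X = \frac{4041}{2}$ ($X = - \frac{-2832 - \left(3 + \frac{67^{2}}{4} + \frac{5}{4} \cdot 67\right)}{2} = - \frac{-2832 - \left(3 + \frac{1}{4} \cdot 4489 + \frac{335}{4}\right)}{2} = - \frac{-2832 - \left(3 + \frac{4489}{4} + \frac{335}{4}\right)}{2} = - \frac{-2832 - 1209}{2} = \left(- \frac{1}{2}\right) \left(-4041\right) = \frac{4041}{2} \approx 2020.5$)
$\frac{\left(-31 - -30\right) \left(-20\right)}{X} = \frac{\left(-31 - -30\right) \left(-20\right)}{\frac{4041}{2}} = \left(-31 + 30\right) \left(-20\right) \frac{2}{4041} = \left(-1\right) \left(-20\right) \frac{2}{4041} = 20 \cdot \frac{2}{4041} = \frac{40}{4041}$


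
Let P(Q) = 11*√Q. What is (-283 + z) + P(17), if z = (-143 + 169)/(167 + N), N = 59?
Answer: -31966/113 + 11*√17 ≈ -237.53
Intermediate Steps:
z = 13/113 (z = (-143 + 169)/(167 + 59) = 26/226 = 26*(1/226) = 13/113 ≈ 0.11504)
(-283 + z) + P(17) = (-283 + 13/113) + 11*√17 = -31966/113 + 11*√17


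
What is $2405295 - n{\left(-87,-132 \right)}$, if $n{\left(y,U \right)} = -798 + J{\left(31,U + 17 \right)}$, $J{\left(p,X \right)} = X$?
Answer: $2406208$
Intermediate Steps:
$n{\left(y,U \right)} = -781 + U$ ($n{\left(y,U \right)} = -798 + \left(U + 17\right) = -798 + \left(17 + U\right) = -781 + U$)
$2405295 - n{\left(-87,-132 \right)} = 2405295 - \left(-781 - 132\right) = 2405295 - -913 = 2405295 + 913 = 2406208$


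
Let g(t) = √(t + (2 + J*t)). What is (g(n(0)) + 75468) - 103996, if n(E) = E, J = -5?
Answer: -28528 + √2 ≈ -28527.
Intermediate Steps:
g(t) = √(2 - 4*t) (g(t) = √(t + (2 - 5*t)) = √(2 - 4*t))
(g(n(0)) + 75468) - 103996 = (√(2 - 4*0) + 75468) - 103996 = (√(2 + 0) + 75468) - 103996 = (√2 + 75468) - 103996 = (75468 + √2) - 103996 = -28528 + √2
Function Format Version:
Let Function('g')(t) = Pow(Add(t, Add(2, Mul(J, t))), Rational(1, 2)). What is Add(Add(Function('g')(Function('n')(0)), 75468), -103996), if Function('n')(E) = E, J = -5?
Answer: Add(-28528, Pow(2, Rational(1, 2))) ≈ -28527.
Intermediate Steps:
Function('g')(t) = Pow(Add(2, Mul(-4, t)), Rational(1, 2)) (Function('g')(t) = Pow(Add(t, Add(2, Mul(-5, t))), Rational(1, 2)) = Pow(Add(2, Mul(-4, t)), Rational(1, 2)))
Add(Add(Function('g')(Function('n')(0)), 75468), -103996) = Add(Add(Pow(Add(2, Mul(-4, 0)), Rational(1, 2)), 75468), -103996) = Add(Add(Pow(Add(2, 0), Rational(1, 2)), 75468), -103996) = Add(Add(Pow(2, Rational(1, 2)), 75468), -103996) = Add(Add(75468, Pow(2, Rational(1, 2))), -103996) = Add(-28528, Pow(2, Rational(1, 2)))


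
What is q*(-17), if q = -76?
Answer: 1292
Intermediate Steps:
q*(-17) = -76*(-17) = 1292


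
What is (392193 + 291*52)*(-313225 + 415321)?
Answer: 41586253200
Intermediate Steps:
(392193 + 291*52)*(-313225 + 415321) = (392193 + 15132)*102096 = 407325*102096 = 41586253200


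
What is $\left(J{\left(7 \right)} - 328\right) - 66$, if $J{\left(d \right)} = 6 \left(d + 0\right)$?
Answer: $-352$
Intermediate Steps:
$J{\left(d \right)} = 6 d$
$\left(J{\left(7 \right)} - 328\right) - 66 = \left(6 \cdot 7 - 328\right) - 66 = \left(42 - 328\right) - 66 = -286 - 66 = -352$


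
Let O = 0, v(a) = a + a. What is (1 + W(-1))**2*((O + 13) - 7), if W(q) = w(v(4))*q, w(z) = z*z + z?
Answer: 30246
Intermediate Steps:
v(a) = 2*a
w(z) = z + z**2 (w(z) = z**2 + z = z + z**2)
W(q) = 72*q (W(q) = ((2*4)*(1 + 2*4))*q = (8*(1 + 8))*q = (8*9)*q = 72*q)
(1 + W(-1))**2*((O + 13) - 7) = (1 + 72*(-1))**2*((0 + 13) - 7) = (1 - 72)**2*(13 - 7) = (-71)**2*6 = 5041*6 = 30246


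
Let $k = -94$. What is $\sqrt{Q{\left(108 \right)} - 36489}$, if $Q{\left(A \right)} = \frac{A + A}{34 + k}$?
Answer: $\frac{i \sqrt{912315}}{5} \approx 191.03 i$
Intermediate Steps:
$Q{\left(A \right)} = - \frac{A}{30}$ ($Q{\left(A \right)} = \frac{A + A}{34 - 94} = \frac{2 A}{-60} = 2 A \left(- \frac{1}{60}\right) = - \frac{A}{30}$)
$\sqrt{Q{\left(108 \right)} - 36489} = \sqrt{\left(- \frac{1}{30}\right) 108 - 36489} = \sqrt{- \frac{18}{5} - 36489} = \sqrt{- \frac{182463}{5}} = \frac{i \sqrt{912315}}{5}$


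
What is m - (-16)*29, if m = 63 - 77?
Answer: 450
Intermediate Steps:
m = -14
m - (-16)*29 = -14 - (-16)*29 = -14 - 1*(-464) = -14 + 464 = 450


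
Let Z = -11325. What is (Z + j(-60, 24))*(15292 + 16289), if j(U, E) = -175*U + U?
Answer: -27949185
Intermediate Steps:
j(U, E) = -174*U
(Z + j(-60, 24))*(15292 + 16289) = (-11325 - 174*(-60))*(15292 + 16289) = (-11325 + 10440)*31581 = -885*31581 = -27949185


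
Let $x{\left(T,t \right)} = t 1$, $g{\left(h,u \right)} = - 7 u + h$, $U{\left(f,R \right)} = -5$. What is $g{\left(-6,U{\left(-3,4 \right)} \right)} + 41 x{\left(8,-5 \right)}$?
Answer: $-176$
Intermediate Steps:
$g{\left(h,u \right)} = h - 7 u$
$x{\left(T,t \right)} = t$
$g{\left(-6,U{\left(-3,4 \right)} \right)} + 41 x{\left(8,-5 \right)} = \left(-6 - -35\right) + 41 \left(-5\right) = \left(-6 + 35\right) - 205 = 29 - 205 = -176$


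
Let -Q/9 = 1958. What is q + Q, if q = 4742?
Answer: -12880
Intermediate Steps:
Q = -17622 (Q = -9*1958 = -17622)
q + Q = 4742 - 17622 = -12880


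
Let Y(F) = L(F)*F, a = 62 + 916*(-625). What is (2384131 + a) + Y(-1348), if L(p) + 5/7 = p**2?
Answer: -17133504753/7 ≈ -2.4476e+9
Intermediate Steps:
L(p) = -5/7 + p**2
a = -572438 (a = 62 - 572500 = -572438)
Y(F) = F*(-5/7 + F**2) (Y(F) = (-5/7 + F**2)*F = F*(-5/7 + F**2))
(2384131 + a) + Y(-1348) = (2384131 - 572438) - 1348*(-5/7 + (-1348)**2) = 1811693 - 1348*(-5/7 + 1817104) = 1811693 - 1348*12719723/7 = 1811693 - 17146186604/7 = -17133504753/7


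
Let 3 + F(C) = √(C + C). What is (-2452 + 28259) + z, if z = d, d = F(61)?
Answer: 25804 + √122 ≈ 25815.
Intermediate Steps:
F(C) = -3 + √2*√C (F(C) = -3 + √(C + C) = -3 + √(2*C) = -3 + √2*√C)
d = -3 + √122 (d = -3 + √2*√61 = -3 + √122 ≈ 8.0454)
z = -3 + √122 ≈ 8.0454
(-2452 + 28259) + z = (-2452 + 28259) + (-3 + √122) = 25807 + (-3 + √122) = 25804 + √122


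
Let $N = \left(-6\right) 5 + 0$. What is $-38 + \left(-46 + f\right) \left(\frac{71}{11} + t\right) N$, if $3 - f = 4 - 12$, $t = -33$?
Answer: $- \frac{307018}{11} \approx -27911.0$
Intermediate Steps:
$f = 11$ ($f = 3 - \left(4 - 12\right) = 3 - -8 = 3 + 8 = 11$)
$N = -30$ ($N = -30 + 0 = -30$)
$-38 + \left(-46 + f\right) \left(\frac{71}{11} + t\right) N = -38 + \left(-46 + 11\right) \left(\frac{71}{11} - 33\right) \left(-30\right) = -38 + - 35 \left(71 \cdot \frac{1}{11} - 33\right) \left(-30\right) = -38 + - 35 \left(\frac{71}{11} - 33\right) \left(-30\right) = -38 + \left(-35\right) \left(- \frac{292}{11}\right) \left(-30\right) = -38 + \frac{10220}{11} \left(-30\right) = -38 - \frac{306600}{11} = - \frac{307018}{11}$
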